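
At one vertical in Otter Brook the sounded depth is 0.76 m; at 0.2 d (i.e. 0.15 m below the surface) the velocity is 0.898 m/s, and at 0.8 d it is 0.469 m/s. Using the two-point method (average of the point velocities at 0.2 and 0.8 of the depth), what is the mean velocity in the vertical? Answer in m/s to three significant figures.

0.684 m/s

v̄ = (0.898 + 0.469) / 2 = 0.6835 m/s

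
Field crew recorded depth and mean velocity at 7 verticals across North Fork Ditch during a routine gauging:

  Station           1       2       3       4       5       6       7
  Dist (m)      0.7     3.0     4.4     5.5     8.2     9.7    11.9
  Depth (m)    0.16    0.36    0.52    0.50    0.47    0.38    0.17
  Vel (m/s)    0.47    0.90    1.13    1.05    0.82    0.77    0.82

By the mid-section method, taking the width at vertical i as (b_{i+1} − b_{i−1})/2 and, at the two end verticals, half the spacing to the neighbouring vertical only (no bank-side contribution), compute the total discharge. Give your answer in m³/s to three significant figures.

w_1 = (3.0 − 0.7)/2 = 1.15 m; q_1 = 0.47 × 0.16 × 1.15 = 0.08648 m³/s
w_2 = (4.4 − 0.7)/2 = 1.85 m; q_2 = 0.90 × 0.36 × 1.85 = 0.5994 m³/s
w_3 = (5.5 − 3.0)/2 = 1.25 m; q_3 = 1.13 × 0.52 × 1.25 = 0.7345 m³/s
w_4 = (8.2 − 4.4)/2 = 1.9 m; q_4 = 1.05 × 0.50 × 1.9 = 0.9975 m³/s
w_5 = (9.7 − 5.5)/2 = 2.1 m; q_5 = 0.82 × 0.47 × 2.1 = 0.8093 m³/s
w_6 = (11.9 − 8.2)/2 = 1.85 m; q_6 = 0.77 × 0.38 × 1.85 = 0.5413 m³/s
w_7 = (11.9 − 9.7)/2 = 1.1 m; q_7 = 0.82 × 0.17 × 1.1 = 0.1533 m³/s
Q = Σ qᵢ = 3.922 m³/s

3.92 m³/s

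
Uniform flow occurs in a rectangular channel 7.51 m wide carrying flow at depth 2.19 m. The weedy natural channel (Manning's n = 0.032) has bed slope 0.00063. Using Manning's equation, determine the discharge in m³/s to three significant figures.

16.0 m³/s

A = b·y = 7.51 × 2.19 = 16.45 m²
P = b + 2y = 7.51 + 2×2.19 = 11.89 m
R = A/P = 16.45/11.89 = 1.383 m
Q = (1/n)·A·R^(2/3)·S^(1/2) = (1/0.032) × 16.45 × 1.383^(2/3) × 0.00063^(1/2) = 16.02 m³/s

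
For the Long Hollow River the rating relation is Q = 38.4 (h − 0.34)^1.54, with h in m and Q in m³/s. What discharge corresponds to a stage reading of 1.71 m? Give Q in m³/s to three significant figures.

Q = 38.4 × (1.71 − 0.34)^1.54 = 38.4 × 1.37^1.54 = 62.36 m³/s

62.4 m³/s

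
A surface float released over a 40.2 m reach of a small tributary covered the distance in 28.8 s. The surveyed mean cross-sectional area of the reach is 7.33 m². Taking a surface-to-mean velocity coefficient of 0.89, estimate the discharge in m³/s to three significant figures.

9.11 m³/s

v_surface = L / t̄ = 40.2 / 28.8 = 1.396 m/s
v_mean = 0.89 × 1.396 = 1.242 m/s
Q = A × v_mean = 7.33 × 1.242 = 9.106 m³/s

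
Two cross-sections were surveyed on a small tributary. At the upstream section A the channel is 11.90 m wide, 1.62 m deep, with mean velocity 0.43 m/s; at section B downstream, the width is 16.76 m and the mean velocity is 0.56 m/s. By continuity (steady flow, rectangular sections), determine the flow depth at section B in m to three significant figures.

Q = A₁V₁ = (11.90×1.62) × 0.43 = 8.290 m³/s
d₂ = Q/(b₂ V₂) = 8.290/(16.76×0.56) = 0.8832 m

0.883 m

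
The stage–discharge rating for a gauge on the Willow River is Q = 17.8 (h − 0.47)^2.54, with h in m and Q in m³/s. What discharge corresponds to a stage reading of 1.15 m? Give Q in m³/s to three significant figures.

Q = 17.8 × (1.15 − 0.47)^2.54 = 17.8 × 0.68^2.54 = 6.683 m³/s

6.68 m³/s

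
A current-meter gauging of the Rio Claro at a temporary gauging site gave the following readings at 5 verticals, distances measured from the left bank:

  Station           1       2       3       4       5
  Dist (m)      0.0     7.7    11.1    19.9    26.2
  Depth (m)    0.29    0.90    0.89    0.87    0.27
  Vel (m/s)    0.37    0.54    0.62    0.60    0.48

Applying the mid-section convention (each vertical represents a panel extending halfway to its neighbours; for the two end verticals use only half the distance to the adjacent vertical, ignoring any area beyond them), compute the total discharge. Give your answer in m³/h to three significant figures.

39000 m³/h

w_1 = (7.7 − 0.0)/2 = 3.85 m; q_1 = 0.37 × 0.29 × 3.85 = 0.4131 m³/s
w_2 = (11.1 − 0.0)/2 = 5.55 m; q_2 = 0.54 × 0.90 × 5.55 = 2.697 m³/s
w_3 = (19.9 − 7.7)/2 = 6.1 m; q_3 = 0.62 × 0.89 × 6.1 = 3.366 m³/s
w_4 = (26.2 − 11.1)/2 = 7.55 m; q_4 = 0.60 × 0.87 × 7.55 = 3.941 m³/s
w_5 = (26.2 − 19.9)/2 = 3.15 m; q_5 = 0.48 × 0.27 × 3.15 = 0.4082 m³/s
Q = Σ qᵢ = 10.83 m³/s
= 10.83 × 3600 = 38970 m³/h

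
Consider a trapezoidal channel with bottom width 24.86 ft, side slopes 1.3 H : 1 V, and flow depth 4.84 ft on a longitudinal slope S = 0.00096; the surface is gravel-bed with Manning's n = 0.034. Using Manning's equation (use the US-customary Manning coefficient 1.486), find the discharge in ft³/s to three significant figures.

A = (b + z·y)·y = (24.86 + 1.3×4.84)×4.84 = 150.8 ft²
P = b + 2y√(1+z²) = 24.86 + 2×4.84×√(1+1.3²) = 40.74 ft
R = A/P = 150.8/40.74 = 3.701 ft
Q = (1.486/n)·A·R^(2/3)·S^(1/2) = (1.486/0.034) × 150.8 × 3.701^(2/3) × 0.00096^(1/2) = 488.5 ft³/s

489 ft³/s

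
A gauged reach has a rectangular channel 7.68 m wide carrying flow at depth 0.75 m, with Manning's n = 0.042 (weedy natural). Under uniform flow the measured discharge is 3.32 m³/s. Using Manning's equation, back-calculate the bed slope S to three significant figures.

0.00109

A = b·y = 7.68 × 0.75 = 5.760 m²
P = b + 2y = 7.68 + 2×0.75 = 9.180 m
R = A/P = 5.760/9.180 = 0.6275 m
S = (Q·n / (1·A·R^(2/3)))² = (3.32×0.042 / (1×5.760×0.7329))² = 0.001091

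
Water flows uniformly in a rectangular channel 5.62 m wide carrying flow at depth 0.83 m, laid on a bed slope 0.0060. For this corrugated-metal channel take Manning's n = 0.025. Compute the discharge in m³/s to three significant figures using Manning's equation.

A = b·y = 5.62 × 0.83 = 4.665 m²
P = b + 2y = 5.62 + 2×0.83 = 7.280 m
R = A/P = 4.665/7.280 = 0.6407 m
Q = (1/n)·A·R^(2/3)·S^(1/2) = (1/0.025) × 4.665 × 0.6407^(2/3) × 0.0060^(1/2) = 10.74 m³/s

10.7 m³/s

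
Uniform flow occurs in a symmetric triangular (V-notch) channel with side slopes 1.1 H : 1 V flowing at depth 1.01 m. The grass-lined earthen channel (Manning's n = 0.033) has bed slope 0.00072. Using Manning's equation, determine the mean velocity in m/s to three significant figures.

0.422 m/s

A = z·y² = 1.1×1.01² = 1.122 m²
P = 2y√(1+z²) = 2×1.01×√(1+1.1²) = 3.003 m
R = A/P = 1.122/3.003 = 0.3737 m
Q = (1/n)·A·R^(2/3)·S^(1/2) = (1/0.033) × 1.122 × 0.3737^(2/3) × 0.00072^(1/2) = 0.4733 m³/s
V = Q/A = 0.4733/1.122 = 0.4218 m/s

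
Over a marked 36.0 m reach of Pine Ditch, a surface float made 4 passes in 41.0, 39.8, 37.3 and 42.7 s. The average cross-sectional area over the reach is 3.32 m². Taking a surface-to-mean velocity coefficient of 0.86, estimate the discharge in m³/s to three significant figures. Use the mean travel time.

2.56 m³/s

t̄ = (41.0 + 39.8 + 37.3 + 42.7) / 4 = 40.2 s
v_surface = L / t̄ = 36.0 / 40.2 = 0.8955 m/s
v_mean = 0.86 × 0.8955 = 0.7701 m/s
Q = A × v_mean = 3.32 × 0.7701 = 2.557 m³/s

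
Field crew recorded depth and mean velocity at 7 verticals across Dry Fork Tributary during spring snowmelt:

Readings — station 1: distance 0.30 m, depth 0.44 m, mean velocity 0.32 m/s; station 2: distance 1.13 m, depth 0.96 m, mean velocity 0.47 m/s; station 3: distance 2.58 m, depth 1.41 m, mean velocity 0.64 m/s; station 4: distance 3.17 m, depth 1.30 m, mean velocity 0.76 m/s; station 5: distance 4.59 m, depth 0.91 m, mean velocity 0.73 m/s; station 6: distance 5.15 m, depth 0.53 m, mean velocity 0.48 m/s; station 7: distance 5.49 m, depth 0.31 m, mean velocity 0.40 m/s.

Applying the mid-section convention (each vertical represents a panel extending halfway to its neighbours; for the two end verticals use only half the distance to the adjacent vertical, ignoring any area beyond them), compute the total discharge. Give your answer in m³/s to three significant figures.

3.28 m³/s

w_1 = (1.13 − 0.30)/2 = 0.415 m; q_1 = 0.32 × 0.44 × 0.415 = 0.05843 m³/s
w_2 = (2.58 − 0.30)/2 = 1.14 m; q_2 = 0.47 × 0.96 × 1.14 = 0.5144 m³/s
w_3 = (3.17 − 1.13)/2 = 1.02 m; q_3 = 0.64 × 1.41 × 1.02 = 0.9204 m³/s
w_4 = (4.59 − 2.58)/2 = 1.005 m; q_4 = 0.76 × 1.30 × 1.005 = 0.9929 m³/s
w_5 = (5.15 − 3.17)/2 = 0.99 m; q_5 = 0.73 × 0.91 × 0.99 = 0.6577 m³/s
w_6 = (5.49 − 4.59)/2 = 0.45 m; q_6 = 0.48 × 0.53 × 0.45 = 0.1145 m³/s
w_7 = (5.49 − 5.15)/2 = 0.17 m; q_7 = 0.40 × 0.31 × 0.17 = 0.02108 m³/s
Q = Σ qᵢ = 3.279 m³/s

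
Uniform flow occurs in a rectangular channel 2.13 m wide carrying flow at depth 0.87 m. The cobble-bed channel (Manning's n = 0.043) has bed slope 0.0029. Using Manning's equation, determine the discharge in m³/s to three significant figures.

1.42 m³/s

A = b·y = 2.13 × 0.87 = 1.853 m²
P = b + 2y = 2.13 + 2×0.87 = 3.870 m
R = A/P = 1.853/3.870 = 0.4788 m
Q = (1/n)·A·R^(2/3)·S^(1/2) = (1/0.043) × 1.853 × 0.4788^(2/3) × 0.0029^(1/2) = 1.420 m³/s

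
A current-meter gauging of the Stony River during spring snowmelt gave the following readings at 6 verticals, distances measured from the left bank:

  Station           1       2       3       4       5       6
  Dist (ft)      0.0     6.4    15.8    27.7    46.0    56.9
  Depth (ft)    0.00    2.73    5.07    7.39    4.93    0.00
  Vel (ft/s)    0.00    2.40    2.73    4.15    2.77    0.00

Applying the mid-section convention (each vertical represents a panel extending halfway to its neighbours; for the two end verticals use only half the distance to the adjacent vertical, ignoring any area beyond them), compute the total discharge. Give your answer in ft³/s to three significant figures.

w_2 = (15.8 − 0.0)/2 = 7.9 ft; q_2 = 2.40 × 2.73 × 7.9 = 51.76 ft³/s
w_3 = (27.7 − 6.4)/2 = 10.65 ft; q_3 = 2.73 × 5.07 × 10.65 = 147.4 ft³/s
w_4 = (46.0 − 15.8)/2 = 15.1 ft; q_4 = 4.15 × 7.39 × 15.1 = 463.1 ft³/s
w_5 = (56.9 − 27.7)/2 = 14.6 ft; q_5 = 2.77 × 4.93 × 14.6 = 199.4 ft³/s
Stations 1, 6 contribute zero (depth or velocity is 0).
Q = Σ qᵢ = 861.6 ft³/s

862 ft³/s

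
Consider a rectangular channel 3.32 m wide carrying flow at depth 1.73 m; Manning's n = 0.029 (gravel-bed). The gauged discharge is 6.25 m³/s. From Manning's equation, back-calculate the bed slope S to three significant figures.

A = b·y = 3.32 × 1.73 = 5.744 m²
P = b + 2y = 3.32 + 2×1.73 = 6.780 m
R = A/P = 5.744/6.780 = 0.8471 m
S = (Q·n / (1·A·R^(2/3)))² = (6.25×0.029 / (1×5.744×0.8953))² = 0.001242

0.00124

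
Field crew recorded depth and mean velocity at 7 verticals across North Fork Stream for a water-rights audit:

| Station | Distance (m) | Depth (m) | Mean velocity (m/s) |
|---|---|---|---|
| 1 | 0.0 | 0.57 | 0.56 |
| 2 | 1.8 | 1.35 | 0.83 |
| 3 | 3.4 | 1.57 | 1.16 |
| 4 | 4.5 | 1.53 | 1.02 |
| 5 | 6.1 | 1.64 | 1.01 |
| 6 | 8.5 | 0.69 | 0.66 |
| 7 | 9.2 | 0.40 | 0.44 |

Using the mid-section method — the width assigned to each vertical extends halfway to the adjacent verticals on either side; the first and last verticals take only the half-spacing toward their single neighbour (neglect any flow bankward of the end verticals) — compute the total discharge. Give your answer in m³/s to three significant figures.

w_1 = (1.8 − 0.0)/2 = 0.9 m; q_1 = 0.56 × 0.57 × 0.9 = 0.2873 m³/s
w_2 = (3.4 − 0.0)/2 = 1.7 m; q_2 = 0.83 × 1.35 × 1.7 = 1.905 m³/s
w_3 = (4.5 − 1.8)/2 = 1.35 m; q_3 = 1.16 × 1.57 × 1.35 = 2.459 m³/s
w_4 = (6.1 − 3.4)/2 = 1.35 m; q_4 = 1.02 × 1.53 × 1.35 = 2.107 m³/s
w_5 = (8.5 − 4.5)/2 = 2 m; q_5 = 1.01 × 1.64 × 2 = 3.313 m³/s
w_6 = (9.2 − 6.1)/2 = 1.55 m; q_6 = 0.66 × 0.69 × 1.55 = 0.7059 m³/s
w_7 = (9.2 − 8.5)/2 = 0.35 m; q_7 = 0.44 × 0.40 × 0.35 = 0.06160 m³/s
Q = Σ qᵢ = 10.84 m³/s

10.8 m³/s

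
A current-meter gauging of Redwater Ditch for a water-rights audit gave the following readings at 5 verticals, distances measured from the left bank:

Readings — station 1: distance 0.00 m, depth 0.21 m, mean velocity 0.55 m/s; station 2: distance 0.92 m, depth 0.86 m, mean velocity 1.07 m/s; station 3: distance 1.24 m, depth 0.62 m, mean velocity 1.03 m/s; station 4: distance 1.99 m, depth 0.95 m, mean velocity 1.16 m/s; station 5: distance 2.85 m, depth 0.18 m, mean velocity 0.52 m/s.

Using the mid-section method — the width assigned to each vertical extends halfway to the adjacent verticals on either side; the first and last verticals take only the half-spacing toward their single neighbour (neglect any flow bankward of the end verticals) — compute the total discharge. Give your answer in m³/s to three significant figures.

1.89 m³/s

w_1 = (0.92 − 0.00)/2 = 0.46 m; q_1 = 0.55 × 0.21 × 0.46 = 0.05313 m³/s
w_2 = (1.24 − 0.00)/2 = 0.62 m; q_2 = 1.07 × 0.86 × 0.62 = 0.5705 m³/s
w_3 = (1.99 − 0.92)/2 = 0.535 m; q_3 = 1.03 × 0.62 × 0.535 = 0.3417 m³/s
w_4 = (2.85 − 1.24)/2 = 0.805 m; q_4 = 1.16 × 0.95 × 0.805 = 0.8871 m³/s
w_5 = (2.85 − 1.99)/2 = 0.43 m; q_5 = 0.52 × 0.18 × 0.43 = 0.04025 m³/s
Q = Σ qᵢ = 1.893 m³/s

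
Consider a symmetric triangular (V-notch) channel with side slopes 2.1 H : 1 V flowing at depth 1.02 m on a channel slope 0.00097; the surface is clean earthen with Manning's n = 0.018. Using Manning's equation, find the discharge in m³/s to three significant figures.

2.25 m³/s

A = z·y² = 2.1×1.02² = 2.185 m²
P = 2y√(1+z²) = 2×1.02×√(1+2.1²) = 4.745 m
R = A/P = 2.185/4.745 = 0.4605 m
Q = (1/n)·A·R^(2/3)·S^(1/2) = (1/0.018) × 2.185 × 0.4605^(2/3) × 0.00097^(1/2) = 2.254 m³/s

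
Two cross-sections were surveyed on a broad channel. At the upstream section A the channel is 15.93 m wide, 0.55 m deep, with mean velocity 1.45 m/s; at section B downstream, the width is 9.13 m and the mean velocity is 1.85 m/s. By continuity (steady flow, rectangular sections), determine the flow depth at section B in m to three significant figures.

0.752 m

Q = A₁V₁ = (15.93×0.55) × 1.45 = 12.70 m³/s
d₂ = Q/(b₂ V₂) = 12.70/(9.13×1.85) = 0.7521 m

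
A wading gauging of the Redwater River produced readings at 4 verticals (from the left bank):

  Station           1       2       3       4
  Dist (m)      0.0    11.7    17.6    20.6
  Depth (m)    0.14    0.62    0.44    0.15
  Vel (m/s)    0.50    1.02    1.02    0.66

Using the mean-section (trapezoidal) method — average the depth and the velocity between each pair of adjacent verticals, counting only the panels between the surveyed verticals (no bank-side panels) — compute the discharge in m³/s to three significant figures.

Panel 1-2: Δb = 11.7 m, d̄ = (0.14+0.62)/2 = 0.38, v̄ = (0.50+1.02)/2 = 0.76 → q = 11.7×0.38×0.76 = 3.379 m³/s
Panel 2-3: Δb = 5.9 m, d̄ = (0.62+0.44)/2 = 0.53, v̄ = (1.02+1.02)/2 = 1.02 → q = 5.9×0.53×1.02 = 3.190 m³/s
Panel 3-4: Δb = 3 m, d̄ = (0.44+0.15)/2 = 0.295, v̄ = (1.02+0.66)/2 = 0.84 → q = 3×0.295×0.84 = 0.7434 m³/s
Q = Σ q = 7.312 m³/s

7.31 m³/s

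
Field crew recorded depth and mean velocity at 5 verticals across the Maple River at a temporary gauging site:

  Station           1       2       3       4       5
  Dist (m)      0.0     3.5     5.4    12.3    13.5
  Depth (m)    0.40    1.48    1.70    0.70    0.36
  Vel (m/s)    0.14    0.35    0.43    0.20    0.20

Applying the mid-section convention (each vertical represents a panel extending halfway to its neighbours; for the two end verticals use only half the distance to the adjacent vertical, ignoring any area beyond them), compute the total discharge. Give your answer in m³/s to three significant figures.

w_1 = (3.5 − 0.0)/2 = 1.75 m; q_1 = 0.14 × 0.40 × 1.75 = 0.09800 m³/s
w_2 = (5.4 − 0.0)/2 = 2.7 m; q_2 = 0.35 × 1.48 × 2.7 = 1.399 m³/s
w_3 = (12.3 − 3.5)/2 = 4.4 m; q_3 = 0.43 × 1.70 × 4.4 = 3.216 m³/s
w_4 = (13.5 − 5.4)/2 = 4.05 m; q_4 = 0.20 × 0.70 × 4.05 = 0.5670 m³/s
w_5 = (13.5 − 12.3)/2 = 0.6 m; q_5 = 0.20 × 0.36 × 0.6 = 0.04320 m³/s
Q = Σ qᵢ = 5.323 m³/s

5.32 m³/s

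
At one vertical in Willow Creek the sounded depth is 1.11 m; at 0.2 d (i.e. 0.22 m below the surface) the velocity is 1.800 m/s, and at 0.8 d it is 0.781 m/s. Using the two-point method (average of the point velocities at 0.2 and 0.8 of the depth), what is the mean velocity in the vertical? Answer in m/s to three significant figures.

1.29 m/s

v̄ = (1.800 + 0.781) / 2 = 1.291 m/s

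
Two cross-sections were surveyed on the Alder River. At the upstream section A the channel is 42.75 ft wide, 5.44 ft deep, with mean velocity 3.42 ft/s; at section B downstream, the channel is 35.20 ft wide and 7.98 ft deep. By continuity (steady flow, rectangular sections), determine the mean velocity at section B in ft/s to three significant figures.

2.83 ft/s

Q = A₁V₁ = (42.75×5.44) × 3.42 = 795.4 ft³/s
A₂ = 35.20 × 7.98 = 280.9 ft²
V₂ = Q/A₂ = 795.4/280.9 = 2.831 ft/s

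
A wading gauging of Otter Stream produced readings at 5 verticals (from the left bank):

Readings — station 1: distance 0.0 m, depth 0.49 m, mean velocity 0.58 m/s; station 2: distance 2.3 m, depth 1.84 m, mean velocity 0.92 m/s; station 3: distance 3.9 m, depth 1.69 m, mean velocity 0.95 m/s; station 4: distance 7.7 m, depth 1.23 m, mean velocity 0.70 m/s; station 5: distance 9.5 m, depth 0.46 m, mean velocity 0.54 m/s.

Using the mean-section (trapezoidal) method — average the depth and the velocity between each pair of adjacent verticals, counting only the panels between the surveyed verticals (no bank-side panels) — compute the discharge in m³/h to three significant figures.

36600 m³/h

Panel 1-2: Δb = 2.3 m, d̄ = (0.49+1.84)/2 = 1.165, v̄ = (0.58+0.92)/2 = 0.75 → q = 2.3×1.165×0.75 = 2.010 m³/s
Panel 2-3: Δb = 1.6 m, d̄ = (1.84+1.69)/2 = 1.765, v̄ = (0.92+0.95)/2 = 0.935 → q = 1.6×1.765×0.935 = 2.640 m³/s
Panel 3-4: Δb = 3.8 m, d̄ = (1.69+1.23)/2 = 1.46, v̄ = (0.95+0.70)/2 = 0.825 → q = 3.8×1.46×0.825 = 4.577 m³/s
Panel 4-5: Δb = 1.8 m, d̄ = (1.23+0.46)/2 = 0.845, v̄ = (0.70+0.54)/2 = 0.62 → q = 1.8×0.845×0.62 = 0.9430 m³/s
Q = Σ q = 10.17 m³/s
= 10.17 × 3600 = 36610 m³/h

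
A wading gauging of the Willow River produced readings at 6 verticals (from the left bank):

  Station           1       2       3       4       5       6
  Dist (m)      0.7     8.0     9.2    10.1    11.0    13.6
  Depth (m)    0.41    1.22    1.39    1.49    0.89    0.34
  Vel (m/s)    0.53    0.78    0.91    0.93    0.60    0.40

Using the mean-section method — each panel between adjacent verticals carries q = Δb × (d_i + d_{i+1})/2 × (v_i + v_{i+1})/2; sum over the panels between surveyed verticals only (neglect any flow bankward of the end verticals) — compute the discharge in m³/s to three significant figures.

Panel 1-2: Δb = 7.3 m, d̄ = (0.41+1.22)/2 = 0.815, v̄ = (0.53+0.78)/2 = 0.655 → q = 7.3×0.815×0.655 = 3.897 m³/s
Panel 2-3: Δb = 1.2 m, d̄ = (1.22+1.39)/2 = 1.305, v̄ = (0.78+0.91)/2 = 0.845 → q = 1.2×1.305×0.845 = 1.323 m³/s
Panel 3-4: Δb = 0.9 m, d̄ = (1.39+1.49)/2 = 1.44, v̄ = (0.91+0.93)/2 = 0.92 → q = 0.9×1.44×0.92 = 1.192 m³/s
Panel 4-5: Δb = 0.9 m, d̄ = (1.49+0.89)/2 = 1.19, v̄ = (0.93+0.60)/2 = 0.765 → q = 0.9×1.19×0.765 = 0.8193 m³/s
Panel 5-6: Δb = 2.6 m, d̄ = (0.89+0.34)/2 = 0.615, v̄ = (0.60+0.40)/2 = 0.5 → q = 2.6×0.615×0.5 = 0.7995 m³/s
Q = Σ q = 8.031 m³/s

8.03 m³/s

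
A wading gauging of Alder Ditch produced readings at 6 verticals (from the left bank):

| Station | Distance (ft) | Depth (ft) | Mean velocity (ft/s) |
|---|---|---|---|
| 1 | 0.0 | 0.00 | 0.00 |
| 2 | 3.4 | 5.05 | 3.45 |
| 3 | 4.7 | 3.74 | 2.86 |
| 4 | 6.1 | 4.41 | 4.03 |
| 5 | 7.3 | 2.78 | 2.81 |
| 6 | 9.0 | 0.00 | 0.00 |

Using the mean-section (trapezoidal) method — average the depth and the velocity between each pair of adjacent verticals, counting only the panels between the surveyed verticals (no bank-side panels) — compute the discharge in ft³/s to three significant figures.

70.6 ft³/s

Panel 1-2: Δb = 3.4 ft, d̄ = (0.00+5.05)/2 = 2.525, v̄ = (0.00+3.45)/2 = 1.725 → q = 3.4×2.525×1.725 = 14.81 ft³/s
Panel 2-3: Δb = 1.3 ft, d̄ = (5.05+3.74)/2 = 4.395, v̄ = (3.45+2.86)/2 = 3.155 → q = 1.3×4.395×3.155 = 18.03 ft³/s
Panel 3-4: Δb = 1.4 ft, d̄ = (3.74+4.41)/2 = 4.075, v̄ = (2.86+4.03)/2 = 3.445 → q = 1.4×4.075×3.445 = 19.65 ft³/s
Panel 4-5: Δb = 1.2 ft, d̄ = (4.41+2.78)/2 = 3.595, v̄ = (4.03+2.81)/2 = 3.42 → q = 1.2×3.595×3.42 = 14.75 ft³/s
Panel 5-6: Δb = 1.7 ft, d̄ = (2.78+0.00)/2 = 1.39, v̄ = (2.81+0.00)/2 = 1.405 → q = 1.7×1.39×1.405 = 3.320 ft³/s
Q = Σ q = 70.56 ft³/s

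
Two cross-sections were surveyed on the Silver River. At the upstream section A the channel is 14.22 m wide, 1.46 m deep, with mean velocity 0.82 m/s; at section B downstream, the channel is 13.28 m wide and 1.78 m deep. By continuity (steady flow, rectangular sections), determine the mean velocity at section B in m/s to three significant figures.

Q = A₁V₁ = (14.22×1.46) × 0.82 = 17.02 m³/s
A₂ = 13.28 × 1.78 = 23.64 m²
V₂ = Q/A₂ = 17.02/23.64 = 0.7202 m/s

0.720 m/s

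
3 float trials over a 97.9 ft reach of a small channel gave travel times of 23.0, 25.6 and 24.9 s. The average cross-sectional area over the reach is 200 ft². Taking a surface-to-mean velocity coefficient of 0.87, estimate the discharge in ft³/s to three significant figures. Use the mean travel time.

695 ft³/s

t̄ = (23.0 + 25.6 + 24.9) / 3 = 24.5 s
v_surface = L / t̄ = 97.9 / 24.5 = 3.996 ft/s
v_mean = 0.87 × 3.996 = 3.476 ft/s
Q = A × v_mean = 200 × 3.476 = 695.3 ft³/s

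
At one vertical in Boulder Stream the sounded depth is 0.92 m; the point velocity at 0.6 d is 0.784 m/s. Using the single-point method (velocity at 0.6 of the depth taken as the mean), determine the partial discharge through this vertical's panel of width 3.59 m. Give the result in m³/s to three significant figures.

v̄ = v₀.₆ = 0.784 m/s
q = v̄ × d × w = 0.7840 × 0.92 × 3.59 = 2.589 m³/s

2.59 m³/s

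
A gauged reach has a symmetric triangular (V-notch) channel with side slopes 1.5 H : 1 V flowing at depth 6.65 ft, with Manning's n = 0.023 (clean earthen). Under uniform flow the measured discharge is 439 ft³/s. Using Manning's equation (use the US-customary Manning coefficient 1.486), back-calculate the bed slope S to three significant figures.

0.00270

A = z·y² = 1.5×6.65² = 66.33 ft²
P = 2y√(1+z²) = 2×6.65×√(1+1.5²) = 23.98 ft
R = A/P = 66.33/23.98 = 2.767 ft
S = (Q·n / (1.486·A·R^(2/3)))² = (439×0.023 / (1.486×66.33×1.971))² = 0.002702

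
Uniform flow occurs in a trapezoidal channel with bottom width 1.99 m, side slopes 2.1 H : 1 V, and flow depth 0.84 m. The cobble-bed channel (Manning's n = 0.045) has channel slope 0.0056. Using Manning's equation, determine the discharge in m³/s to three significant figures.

3.45 m³/s

A = (b + z·y)·y = (1.99 + 2.1×0.84)×0.84 = 3.153 m²
P = b + 2y√(1+z²) = 1.99 + 2×0.84×√(1+2.1²) = 5.898 m
R = A/P = 3.153/5.898 = 0.5347 m
Q = (1/n)·A·R^(2/3)·S^(1/2) = (1/0.045) × 3.153 × 0.5347^(2/3) × 0.0056^(1/2) = 3.455 m³/s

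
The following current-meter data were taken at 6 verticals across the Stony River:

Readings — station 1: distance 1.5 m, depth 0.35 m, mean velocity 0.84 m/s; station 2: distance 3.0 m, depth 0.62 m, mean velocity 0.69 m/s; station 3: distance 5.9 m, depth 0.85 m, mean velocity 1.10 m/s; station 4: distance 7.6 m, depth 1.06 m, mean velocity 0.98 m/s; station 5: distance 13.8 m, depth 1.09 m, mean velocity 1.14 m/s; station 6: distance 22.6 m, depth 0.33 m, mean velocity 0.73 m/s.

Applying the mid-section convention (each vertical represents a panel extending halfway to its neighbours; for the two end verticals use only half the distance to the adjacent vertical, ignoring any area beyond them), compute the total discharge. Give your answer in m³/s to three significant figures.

17.8 m³/s

w_1 = (3.0 − 1.5)/2 = 0.75 m; q_1 = 0.84 × 0.35 × 0.75 = 0.2205 m³/s
w_2 = (5.9 − 1.5)/2 = 2.2 m; q_2 = 0.69 × 0.62 × 2.2 = 0.9412 m³/s
w_3 = (7.6 − 3.0)/2 = 2.3 m; q_3 = 1.10 × 0.85 × 2.3 = 2.151 m³/s
w_4 = (13.8 − 5.9)/2 = 3.95 m; q_4 = 0.98 × 1.06 × 3.95 = 4.103 m³/s
w_5 = (22.6 − 7.6)/2 = 7.5 m; q_5 = 1.14 × 1.09 × 7.5 = 9.320 m³/s
w_6 = (22.6 − 13.8)/2 = 4.4 m; q_6 = 0.73 × 0.33 × 4.4 = 1.060 m³/s
Q = Σ qᵢ = 17.79 m³/s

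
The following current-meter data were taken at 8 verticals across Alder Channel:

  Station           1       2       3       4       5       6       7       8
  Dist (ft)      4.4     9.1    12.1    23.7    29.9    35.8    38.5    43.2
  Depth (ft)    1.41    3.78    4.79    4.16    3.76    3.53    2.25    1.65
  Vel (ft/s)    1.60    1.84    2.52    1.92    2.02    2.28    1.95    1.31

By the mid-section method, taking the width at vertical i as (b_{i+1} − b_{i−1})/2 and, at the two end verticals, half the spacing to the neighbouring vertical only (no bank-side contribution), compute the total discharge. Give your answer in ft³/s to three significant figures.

293 ft³/s

w_1 = (9.1 − 4.4)/2 = 2.35 ft; q_1 = 1.60 × 1.41 × 2.35 = 5.302 ft³/s
w_2 = (12.1 − 4.4)/2 = 3.85 ft; q_2 = 1.84 × 3.78 × 3.85 = 26.78 ft³/s
w_3 = (23.7 − 9.1)/2 = 7.3 ft; q_3 = 2.52 × 4.79 × 7.3 = 88.12 ft³/s
w_4 = (29.9 − 12.1)/2 = 8.9 ft; q_4 = 1.92 × 4.16 × 8.9 = 71.09 ft³/s
w_5 = (35.8 − 23.7)/2 = 6.05 ft; q_5 = 2.02 × 3.76 × 6.05 = 45.95 ft³/s
w_6 = (38.5 − 29.9)/2 = 4.3 ft; q_6 = 2.28 × 3.53 × 4.3 = 34.61 ft³/s
w_7 = (43.2 − 35.8)/2 = 3.7 ft; q_7 = 1.95 × 2.25 × 3.7 = 16.23 ft³/s
w_8 = (43.2 − 38.5)/2 = 2.35 ft; q_8 = 1.31 × 1.65 × 2.35 = 5.080 ft³/s
Q = Σ qᵢ = 293.2 ft³/s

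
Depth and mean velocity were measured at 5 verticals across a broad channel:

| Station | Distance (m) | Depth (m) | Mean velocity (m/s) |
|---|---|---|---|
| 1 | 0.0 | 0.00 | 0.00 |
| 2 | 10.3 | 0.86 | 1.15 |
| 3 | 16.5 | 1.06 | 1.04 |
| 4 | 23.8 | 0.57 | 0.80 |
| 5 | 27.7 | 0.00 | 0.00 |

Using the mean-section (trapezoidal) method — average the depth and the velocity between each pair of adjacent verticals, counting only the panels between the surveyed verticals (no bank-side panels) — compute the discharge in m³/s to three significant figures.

15.0 m³/s

Panel 1-2: Δb = 10.3 m, d̄ = (0.00+0.86)/2 = 0.43, v̄ = (0.00+1.15)/2 = 0.575 → q = 10.3×0.43×0.575 = 2.547 m³/s
Panel 2-3: Δb = 6.2 m, d̄ = (0.86+1.06)/2 = 0.96, v̄ = (1.15+1.04)/2 = 1.095 → q = 6.2×0.96×1.095 = 6.517 m³/s
Panel 3-4: Δb = 7.3 m, d̄ = (1.06+0.57)/2 = 0.815, v̄ = (1.04+0.80)/2 = 0.92 → q = 7.3×0.815×0.92 = 5.474 m³/s
Panel 4-5: Δb = 3.9 m, d̄ = (0.57+0.00)/2 = 0.285, v̄ = (0.80+0.00)/2 = 0.4 → q = 3.9×0.285×0.4 = 0.4446 m³/s
Q = Σ q = 14.98 m³/s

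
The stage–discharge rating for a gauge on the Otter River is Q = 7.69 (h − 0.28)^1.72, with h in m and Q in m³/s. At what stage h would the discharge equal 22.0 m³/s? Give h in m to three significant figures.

h − h₀ = (Q/C)^(1/b) = (22.0/7.69)^(1/1.72) = 1.842 m
h = 0.28 + 1.842 = 2.122 m

2.12 m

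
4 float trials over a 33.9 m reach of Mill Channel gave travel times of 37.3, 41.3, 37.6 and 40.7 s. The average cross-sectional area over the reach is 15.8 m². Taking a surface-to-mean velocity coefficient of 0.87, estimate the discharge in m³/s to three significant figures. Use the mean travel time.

11.9 m³/s

t̄ = (37.3 + 41.3 + 37.6 + 40.7) / 4 = 39.225 s
v_surface = L / t̄ = 33.9 / 39.225 = 0.8642 m/s
v_mean = 0.87 × 0.8642 = 0.7519 m/s
Q = A × v_mean = 15.8 × 0.7519 = 11.88 m³/s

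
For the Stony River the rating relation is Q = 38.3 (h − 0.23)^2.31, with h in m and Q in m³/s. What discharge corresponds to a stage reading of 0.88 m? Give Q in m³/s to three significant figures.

Q = 38.3 × (0.88 − 0.23)^2.31 = 38.3 × 0.65^2.31 = 14.16 m³/s

14.2 m³/s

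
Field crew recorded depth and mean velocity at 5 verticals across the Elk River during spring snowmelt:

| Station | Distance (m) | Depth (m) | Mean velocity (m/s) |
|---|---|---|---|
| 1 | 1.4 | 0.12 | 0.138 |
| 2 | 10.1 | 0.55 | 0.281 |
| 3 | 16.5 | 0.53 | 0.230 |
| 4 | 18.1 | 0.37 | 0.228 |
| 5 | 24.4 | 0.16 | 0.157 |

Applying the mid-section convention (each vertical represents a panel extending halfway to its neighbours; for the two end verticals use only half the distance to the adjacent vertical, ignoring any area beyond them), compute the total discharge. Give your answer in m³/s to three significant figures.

2.14 m³/s

w_1 = (10.1 − 1.4)/2 = 4.35 m; q_1 = 0.138 × 0.12 × 4.35 = 0.07204 m³/s
w_2 = (16.5 − 1.4)/2 = 7.55 m; q_2 = 0.281 × 0.55 × 7.55 = 1.167 m³/s
w_3 = (18.1 − 10.1)/2 = 4 m; q_3 = 0.230 × 0.53 × 4 = 0.4876 m³/s
w_4 = (24.4 − 16.5)/2 = 3.95 m; q_4 = 0.228 × 0.37 × 3.95 = 0.3332 m³/s
w_5 = (24.4 − 18.1)/2 = 3.15 m; q_5 = 0.157 × 0.16 × 3.15 = 0.07913 m³/s
Q = Σ qᵢ = 2.139 m³/s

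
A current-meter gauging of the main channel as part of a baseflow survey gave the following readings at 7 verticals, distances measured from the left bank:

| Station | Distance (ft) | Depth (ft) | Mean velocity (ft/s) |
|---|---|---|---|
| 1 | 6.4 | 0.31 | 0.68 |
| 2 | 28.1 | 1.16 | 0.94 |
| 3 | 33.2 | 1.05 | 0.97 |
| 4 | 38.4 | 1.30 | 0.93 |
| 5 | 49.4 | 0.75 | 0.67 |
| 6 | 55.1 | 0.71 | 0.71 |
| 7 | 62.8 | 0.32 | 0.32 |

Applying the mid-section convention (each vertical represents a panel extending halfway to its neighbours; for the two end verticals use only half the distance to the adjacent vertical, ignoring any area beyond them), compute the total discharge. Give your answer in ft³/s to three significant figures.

39.9 ft³/s

w_1 = (28.1 − 6.4)/2 = 10.85 ft; q_1 = 0.68 × 0.31 × 10.85 = 2.287 ft³/s
w_2 = (33.2 − 6.4)/2 = 13.4 ft; q_2 = 0.94 × 1.16 × 13.4 = 14.61 ft³/s
w_3 = (38.4 − 28.1)/2 = 5.15 ft; q_3 = 0.97 × 1.05 × 5.15 = 5.245 ft³/s
w_4 = (49.4 − 33.2)/2 = 8.1 ft; q_4 = 0.93 × 1.30 × 8.1 = 9.793 ft³/s
w_5 = (55.1 − 38.4)/2 = 8.35 ft; q_5 = 0.67 × 0.75 × 8.35 = 4.196 ft³/s
w_6 = (62.8 − 49.4)/2 = 6.7 ft; q_6 = 0.71 × 0.71 × 6.7 = 3.377 ft³/s
w_7 = (62.8 − 55.1)/2 = 3.85 ft; q_7 = 0.32 × 0.32 × 3.85 = 0.3942 ft³/s
Q = Σ qᵢ = 39.90 ft³/s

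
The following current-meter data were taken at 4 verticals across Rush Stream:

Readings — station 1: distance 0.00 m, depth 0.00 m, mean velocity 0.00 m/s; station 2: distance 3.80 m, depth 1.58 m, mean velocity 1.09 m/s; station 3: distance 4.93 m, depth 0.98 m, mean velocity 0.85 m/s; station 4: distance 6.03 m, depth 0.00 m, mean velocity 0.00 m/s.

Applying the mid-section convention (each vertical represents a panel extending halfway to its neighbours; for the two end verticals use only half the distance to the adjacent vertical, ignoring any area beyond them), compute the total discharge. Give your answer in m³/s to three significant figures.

5.17 m³/s

w_2 = (4.93 − 0.00)/2 = 2.465 m; q_2 = 1.09 × 1.58 × 2.465 = 4.245 m³/s
w_3 = (6.03 − 3.80)/2 = 1.115 m; q_3 = 0.85 × 0.98 × 1.115 = 0.9288 m³/s
Stations 1, 4 contribute zero (depth or velocity is 0).
Q = Σ qᵢ = 5.174 m³/s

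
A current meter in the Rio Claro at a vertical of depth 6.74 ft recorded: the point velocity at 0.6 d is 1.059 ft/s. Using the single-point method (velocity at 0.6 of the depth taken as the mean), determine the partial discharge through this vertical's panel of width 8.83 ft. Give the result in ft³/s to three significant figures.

63.0 ft³/s

v̄ = v₀.₆ = 1.059 ft/s
q = v̄ × d × w = 1.059 × 6.74 × 8.83 = 63.03 ft³/s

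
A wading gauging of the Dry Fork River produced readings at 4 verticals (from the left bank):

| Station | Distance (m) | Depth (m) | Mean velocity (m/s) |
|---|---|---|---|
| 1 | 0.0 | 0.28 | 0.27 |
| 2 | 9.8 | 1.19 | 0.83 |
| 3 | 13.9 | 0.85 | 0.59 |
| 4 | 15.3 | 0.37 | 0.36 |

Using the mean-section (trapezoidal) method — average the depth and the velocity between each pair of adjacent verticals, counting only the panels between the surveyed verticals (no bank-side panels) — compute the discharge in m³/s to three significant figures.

7.34 m³/s

Panel 1-2: Δb = 9.8 m, d̄ = (0.28+1.19)/2 = 0.735, v̄ = (0.27+0.83)/2 = 0.55 → q = 9.8×0.735×0.55 = 3.962 m³/s
Panel 2-3: Δb = 4.1 m, d̄ = (1.19+0.85)/2 = 1.02, v̄ = (0.83+0.59)/2 = 0.71 → q = 4.1×1.02×0.71 = 2.969 m³/s
Panel 3-4: Δb = 1.4 m, d̄ = (0.85+0.37)/2 = 0.61, v̄ = (0.59+0.36)/2 = 0.475 → q = 1.4×0.61×0.475 = 0.4057 m³/s
Q = Σ q = 7.337 m³/s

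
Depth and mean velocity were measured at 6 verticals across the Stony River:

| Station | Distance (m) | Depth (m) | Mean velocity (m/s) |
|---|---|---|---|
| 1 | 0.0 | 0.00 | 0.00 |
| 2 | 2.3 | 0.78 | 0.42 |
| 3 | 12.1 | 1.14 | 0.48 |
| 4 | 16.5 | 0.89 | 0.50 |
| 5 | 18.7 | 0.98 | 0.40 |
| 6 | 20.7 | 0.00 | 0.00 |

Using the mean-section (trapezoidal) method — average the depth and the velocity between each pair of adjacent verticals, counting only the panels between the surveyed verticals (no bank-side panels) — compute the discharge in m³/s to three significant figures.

Panel 1-2: Δb = 2.3 m, d̄ = (0.00+0.78)/2 = 0.39, v̄ = (0.00+0.42)/2 = 0.21 → q = 2.3×0.39×0.21 = 0.1884 m³/s
Panel 2-3: Δb = 9.8 m, d̄ = (0.78+1.14)/2 = 0.96, v̄ = (0.42+0.48)/2 = 0.45 → q = 9.8×0.96×0.45 = 4.234 m³/s
Panel 3-4: Δb = 4.4 m, d̄ = (1.14+0.89)/2 = 1.015, v̄ = (0.48+0.50)/2 = 0.49 → q = 4.4×1.015×0.49 = 2.188 m³/s
Panel 4-5: Δb = 2.2 m, d̄ = (0.89+0.98)/2 = 0.935, v̄ = (0.50+0.40)/2 = 0.45 → q = 2.2×0.935×0.45 = 0.9257 m³/s
Panel 5-6: Δb = 2 m, d̄ = (0.98+0.00)/2 = 0.49, v̄ = (0.40+0.00)/2 = 0.2 → q = 2×0.49×0.2 = 0.1960 m³/s
Q = Σ q = 7.732 m³/s

7.73 m³/s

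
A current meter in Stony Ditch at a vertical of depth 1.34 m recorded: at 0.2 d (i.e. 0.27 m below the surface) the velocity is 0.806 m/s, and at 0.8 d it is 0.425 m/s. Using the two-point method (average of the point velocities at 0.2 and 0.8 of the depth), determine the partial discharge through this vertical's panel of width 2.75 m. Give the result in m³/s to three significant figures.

v̄ = (0.806 + 0.425) / 2 = 0.6155 m/s
q = v̄ × d × w = 0.6155 × 1.34 × 2.75 = 2.268 m³/s

2.27 m³/s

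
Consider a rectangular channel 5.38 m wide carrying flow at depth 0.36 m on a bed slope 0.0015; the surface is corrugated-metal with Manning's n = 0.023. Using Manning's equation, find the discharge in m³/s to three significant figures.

A = b·y = 5.38 × 0.36 = 1.937 m²
P = b + 2y = 5.38 + 2×0.36 = 6.100 m
R = A/P = 1.937/6.100 = 0.3175 m
Q = (1/n)·A·R^(2/3)·S^(1/2) = (1/0.023) × 1.937 × 0.3175^(2/3) × 0.0015^(1/2) = 1.518 m³/s

1.52 m³/s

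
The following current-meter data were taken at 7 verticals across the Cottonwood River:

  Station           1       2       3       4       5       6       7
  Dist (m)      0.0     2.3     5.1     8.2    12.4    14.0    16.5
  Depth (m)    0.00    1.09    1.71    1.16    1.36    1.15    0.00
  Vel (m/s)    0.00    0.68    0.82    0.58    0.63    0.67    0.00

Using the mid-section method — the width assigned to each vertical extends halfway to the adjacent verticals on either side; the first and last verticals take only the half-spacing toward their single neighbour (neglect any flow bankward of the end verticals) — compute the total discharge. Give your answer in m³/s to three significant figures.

12.5 m³/s

w_2 = (5.1 − 0.0)/2 = 2.55 m; q_2 = 0.68 × 1.09 × 2.55 = 1.890 m³/s
w_3 = (8.2 − 2.3)/2 = 2.95 m; q_3 = 0.82 × 1.71 × 2.95 = 4.136 m³/s
w_4 = (12.4 − 5.1)/2 = 3.65 m; q_4 = 0.58 × 1.16 × 3.65 = 2.456 m³/s
w_5 = (14.0 − 8.2)/2 = 2.9 m; q_5 = 0.63 × 1.36 × 2.9 = 2.485 m³/s
w_6 = (16.5 − 12.4)/2 = 2.05 m; q_6 = 0.67 × 1.15 × 2.05 = 1.580 m³/s
Stations 1, 7 contribute zero (depth or velocity is 0).
Q = Σ qᵢ = 12.55 m³/s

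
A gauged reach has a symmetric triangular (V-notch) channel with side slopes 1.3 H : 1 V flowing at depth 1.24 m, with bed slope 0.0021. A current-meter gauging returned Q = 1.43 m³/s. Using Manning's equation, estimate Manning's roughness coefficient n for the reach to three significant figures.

0.0399

A = z·y² = 1.3×1.24² = 1.999 m²
P = 2y√(1+z²) = 2×1.24×√(1+1.3²) = 4.068 m
R = A/P = 1.999/4.068 = 0.4914 m
n = (1/Q)·A·R^(2/3)·S^(1/2) = (1/1.43) × 1.999 × 0.6227 × 0.04583 = 0.03989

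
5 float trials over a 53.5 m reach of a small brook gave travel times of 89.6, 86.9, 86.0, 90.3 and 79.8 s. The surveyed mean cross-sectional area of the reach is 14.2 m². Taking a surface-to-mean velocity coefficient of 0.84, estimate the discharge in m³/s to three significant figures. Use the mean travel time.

7.38 m³/s

t̄ = (89.6 + 86.9 + 86.0 + 90.3 + 79.8) / 5 = 86.52 s
v_surface = L / t̄ = 53.5 / 86.52 = 0.6184 m/s
v_mean = 0.84 × 0.6184 = 0.5194 m/s
Q = A × v_mean = 14.2 × 0.5194 = 7.376 m³/s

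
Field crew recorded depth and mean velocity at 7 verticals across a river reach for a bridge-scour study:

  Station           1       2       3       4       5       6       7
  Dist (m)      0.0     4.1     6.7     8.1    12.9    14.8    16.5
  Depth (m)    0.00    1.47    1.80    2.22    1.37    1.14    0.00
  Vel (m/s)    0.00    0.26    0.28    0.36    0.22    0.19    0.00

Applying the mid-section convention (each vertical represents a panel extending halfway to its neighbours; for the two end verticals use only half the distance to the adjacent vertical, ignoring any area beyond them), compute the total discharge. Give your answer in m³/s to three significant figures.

w_2 = (6.7 − 0.0)/2 = 3.35 m; q_2 = 0.26 × 1.47 × 3.35 = 1.280 m³/s
w_3 = (8.1 − 4.1)/2 = 2 m; q_3 = 0.28 × 1.80 × 2 = 1.008 m³/s
w_4 = (12.9 − 6.7)/2 = 3.1 m; q_4 = 0.36 × 2.22 × 3.1 = 2.478 m³/s
w_5 = (14.8 − 8.1)/2 = 3.35 m; q_5 = 0.22 × 1.37 × 3.35 = 1.010 m³/s
w_6 = (16.5 − 12.9)/2 = 1.8 m; q_6 = 0.19 × 1.14 × 1.8 = 0.3899 m³/s
Stations 1, 7 contribute zero (depth or velocity is 0).
Q = Σ qᵢ = 6.165 m³/s

6.17 m³/s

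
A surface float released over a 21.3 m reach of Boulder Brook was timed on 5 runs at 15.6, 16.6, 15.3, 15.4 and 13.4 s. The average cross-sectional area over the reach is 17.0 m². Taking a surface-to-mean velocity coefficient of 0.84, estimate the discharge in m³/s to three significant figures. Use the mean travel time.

19.9 m³/s

t̄ = (15.6 + 16.6 + 15.3 + 15.4 + 13.4) / 5 = 15.26 s
v_surface = L / t̄ = 21.3 / 15.26 = 1.396 m/s
v_mean = 0.84 × 1.396 = 1.172 m/s
Q = A × v_mean = 17.0 × 1.172 = 19.93 m³/s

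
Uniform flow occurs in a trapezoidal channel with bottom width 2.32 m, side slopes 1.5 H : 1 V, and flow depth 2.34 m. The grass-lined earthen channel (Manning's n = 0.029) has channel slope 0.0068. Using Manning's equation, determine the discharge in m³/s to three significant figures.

45.5 m³/s

A = (b + z·y)·y = (2.32 + 1.5×2.34)×2.34 = 13.64 m²
P = b + 2y√(1+z²) = 2.32 + 2×2.34×√(1+1.5²) = 10.76 m
R = A/P = 13.64/10.76 = 1.268 m
Q = (1/n)·A·R^(2/3)·S^(1/2) = (1/0.029) × 13.64 × 1.268^(2/3) × 0.0068^(1/2) = 45.45 m³/s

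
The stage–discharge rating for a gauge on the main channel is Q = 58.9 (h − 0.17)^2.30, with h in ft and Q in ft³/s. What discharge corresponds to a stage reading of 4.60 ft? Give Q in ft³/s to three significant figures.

Q = 58.9 × (4.60 − 0.17)^2.30 = 58.9 × 4.43^2.30 = 1807 ft³/s

1810 ft³/s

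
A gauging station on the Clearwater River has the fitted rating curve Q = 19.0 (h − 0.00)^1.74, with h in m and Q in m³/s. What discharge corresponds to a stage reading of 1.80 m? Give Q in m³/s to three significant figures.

Q = 19.0 × (1.80 − 0.00)^1.74 = 19.0 × 1.8^1.74 = 52.84 m³/s

52.8 m³/s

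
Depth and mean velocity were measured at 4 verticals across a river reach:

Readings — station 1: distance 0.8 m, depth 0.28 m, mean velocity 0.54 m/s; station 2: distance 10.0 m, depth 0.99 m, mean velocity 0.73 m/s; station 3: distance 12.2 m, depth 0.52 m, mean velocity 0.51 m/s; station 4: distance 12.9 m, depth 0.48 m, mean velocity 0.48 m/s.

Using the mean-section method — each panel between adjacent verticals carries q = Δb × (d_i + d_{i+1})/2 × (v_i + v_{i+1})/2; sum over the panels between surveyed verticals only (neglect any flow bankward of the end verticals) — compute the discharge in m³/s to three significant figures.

4.91 m³/s

Panel 1-2: Δb = 9.2 m, d̄ = (0.28+0.99)/2 = 0.635, v̄ = (0.54+0.73)/2 = 0.635 → q = 9.2×0.635×0.635 = 3.710 m³/s
Panel 2-3: Δb = 2.2 m, d̄ = (0.99+0.52)/2 = 0.755, v̄ = (0.73+0.51)/2 = 0.62 → q = 2.2×0.755×0.62 = 1.030 m³/s
Panel 3-4: Δb = 0.7 m, d̄ = (0.52+0.48)/2 = 0.5, v̄ = (0.51+0.48)/2 = 0.495 → q = 0.7×0.5×0.495 = 0.1733 m³/s
Q = Σ q = 4.913 m³/s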